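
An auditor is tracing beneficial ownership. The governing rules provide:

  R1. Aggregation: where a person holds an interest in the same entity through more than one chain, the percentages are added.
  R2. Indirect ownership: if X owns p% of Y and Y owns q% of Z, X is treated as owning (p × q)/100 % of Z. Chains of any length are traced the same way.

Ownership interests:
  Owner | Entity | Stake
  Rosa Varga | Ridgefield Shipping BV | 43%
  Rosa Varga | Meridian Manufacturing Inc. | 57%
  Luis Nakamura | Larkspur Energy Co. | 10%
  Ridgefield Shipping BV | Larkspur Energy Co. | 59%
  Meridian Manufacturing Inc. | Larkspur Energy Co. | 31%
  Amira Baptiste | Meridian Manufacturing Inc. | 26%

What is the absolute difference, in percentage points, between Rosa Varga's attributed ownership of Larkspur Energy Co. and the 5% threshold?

Chain via Meridian Manufacturing Inc. (R2): 57% × 31% = 17.67% of Larkspur Energy Co.
Chain via Ridgefield Shipping BV (R2): 43% × 59% = 25.37% of Larkspur Energy Co.
Aggregating (R1): 17.67% + 25.37% = 43.04%.
43.04% exceeds the 5% threshold by 38.04 percentage points.

38.04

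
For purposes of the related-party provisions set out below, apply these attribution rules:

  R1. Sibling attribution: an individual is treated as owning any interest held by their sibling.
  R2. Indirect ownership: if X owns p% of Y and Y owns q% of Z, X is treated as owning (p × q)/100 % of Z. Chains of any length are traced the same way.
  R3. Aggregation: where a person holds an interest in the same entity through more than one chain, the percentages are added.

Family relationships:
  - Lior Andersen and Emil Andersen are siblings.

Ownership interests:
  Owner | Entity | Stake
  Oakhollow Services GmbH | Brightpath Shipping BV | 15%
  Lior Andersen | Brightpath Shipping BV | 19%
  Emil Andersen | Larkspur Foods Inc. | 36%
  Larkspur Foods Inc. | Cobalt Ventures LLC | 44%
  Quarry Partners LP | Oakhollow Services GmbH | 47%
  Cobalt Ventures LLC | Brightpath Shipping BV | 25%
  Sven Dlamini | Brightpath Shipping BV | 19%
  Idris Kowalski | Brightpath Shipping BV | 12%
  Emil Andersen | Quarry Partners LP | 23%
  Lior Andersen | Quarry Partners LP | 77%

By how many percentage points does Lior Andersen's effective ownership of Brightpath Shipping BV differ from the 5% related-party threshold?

25.01

By sibling attribution (R1), Lior Andersen is treated as also owning Emil Andersen's interest in Quarry Partners LP, giving 77% + 23% = 100%.
By sibling attribution (R1), Lior Andersen is treated as owning Emil Andersen's 36% interest in Larkspur Foods Inc.
Chain via Quarry Partners LP → Oakhollow Services GmbH (R2): 100% × 47% × 15% = 7.05% of Brightpath Shipping BV.
Direct interest in Brightpath Shipping BV: 19%.
Chain via Larkspur Foods Inc. → Cobalt Ventures LLC (R2): 36% × 44% × 25% = 3.96% of Brightpath Shipping BV.
Aggregating (R3): 7.05% + 19% + 3.96% = 30.01%.
30.01% exceeds the 5% threshold by 25.01 percentage points.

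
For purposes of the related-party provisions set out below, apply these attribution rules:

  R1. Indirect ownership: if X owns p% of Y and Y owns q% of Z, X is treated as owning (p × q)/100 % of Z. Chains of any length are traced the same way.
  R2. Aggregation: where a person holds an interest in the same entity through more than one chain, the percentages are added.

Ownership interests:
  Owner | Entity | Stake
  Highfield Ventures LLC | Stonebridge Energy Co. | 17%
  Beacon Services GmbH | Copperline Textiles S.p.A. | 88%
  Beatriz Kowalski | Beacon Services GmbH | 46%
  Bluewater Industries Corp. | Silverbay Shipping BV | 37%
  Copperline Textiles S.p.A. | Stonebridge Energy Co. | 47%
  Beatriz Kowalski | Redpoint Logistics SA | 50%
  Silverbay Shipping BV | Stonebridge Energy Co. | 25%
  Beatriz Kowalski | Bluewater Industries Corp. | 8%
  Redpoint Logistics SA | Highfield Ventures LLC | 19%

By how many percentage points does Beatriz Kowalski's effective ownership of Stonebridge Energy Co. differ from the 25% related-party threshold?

3.6194

Chain via Bluewater Industries Corp. → Silverbay Shipping BV (R1): 8% × 37% × 25% = 0.74% of Stonebridge Energy Co.
Chain via Redpoint Logistics SA → Highfield Ventures LLC (R1): 50% × 19% × 17% = 1.615% of Stonebridge Energy Co.
Chain via Beacon Services GmbH → Copperline Textiles S.p.A. (R1): 46% × 88% × 47% = 19.0256% of Stonebridge Energy Co.
Aggregating (R2): 0.74% + 1.615% + 19.0256% = 21.3806%.
21.3806% falls short of the 25% threshold by 3.6194 percentage points.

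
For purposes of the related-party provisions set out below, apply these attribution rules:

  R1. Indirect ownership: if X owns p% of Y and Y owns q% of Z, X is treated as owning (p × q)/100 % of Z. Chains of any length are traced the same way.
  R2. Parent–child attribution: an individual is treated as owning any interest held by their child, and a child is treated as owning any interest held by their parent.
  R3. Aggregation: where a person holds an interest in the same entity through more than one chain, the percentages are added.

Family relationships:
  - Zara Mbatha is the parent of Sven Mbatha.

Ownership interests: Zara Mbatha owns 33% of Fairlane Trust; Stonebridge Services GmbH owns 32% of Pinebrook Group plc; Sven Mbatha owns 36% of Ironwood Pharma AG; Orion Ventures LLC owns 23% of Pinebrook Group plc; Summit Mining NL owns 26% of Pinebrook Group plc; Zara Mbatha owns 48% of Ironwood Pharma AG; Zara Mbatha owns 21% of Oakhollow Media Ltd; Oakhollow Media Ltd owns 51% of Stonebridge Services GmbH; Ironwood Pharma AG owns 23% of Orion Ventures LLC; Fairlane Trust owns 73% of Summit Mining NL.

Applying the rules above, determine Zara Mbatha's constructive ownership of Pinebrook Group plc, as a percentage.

By parent–child attribution (R2), Zara Mbatha is treated as also owning Sven Mbatha's interest in Ironwood Pharma AG, giving 48% + 36% = 84%.
Chain via Fairlane Trust → Summit Mining NL (R1): 33% × 73% × 26% = 6.2634% of Pinebrook Group plc.
Chain via Oakhollow Media Ltd → Stonebridge Services GmbH (R1): 21% × 51% × 32% = 3.4272% of Pinebrook Group plc.
Chain via Ironwood Pharma AG → Orion Ventures LLC (R1): 84% × 23% × 23% = 4.4436% of Pinebrook Group plc.
Aggregating (R3): 6.2634% + 3.4272% + 4.4436% = 14.1342%.

14.1342%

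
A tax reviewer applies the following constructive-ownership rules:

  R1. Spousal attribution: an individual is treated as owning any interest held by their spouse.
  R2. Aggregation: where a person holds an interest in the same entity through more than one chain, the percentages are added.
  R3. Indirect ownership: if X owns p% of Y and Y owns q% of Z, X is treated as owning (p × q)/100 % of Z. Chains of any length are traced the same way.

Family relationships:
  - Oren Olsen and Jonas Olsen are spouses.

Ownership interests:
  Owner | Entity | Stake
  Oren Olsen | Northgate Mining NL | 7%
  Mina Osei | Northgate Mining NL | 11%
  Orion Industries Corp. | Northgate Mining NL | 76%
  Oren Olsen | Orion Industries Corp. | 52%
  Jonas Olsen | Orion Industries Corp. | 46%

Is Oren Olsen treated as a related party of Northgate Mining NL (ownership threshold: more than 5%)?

By spousal attribution (R1), Oren Olsen is treated as also owning Jonas Olsen's interest in Orion Industries Corp, giving 52% + 46% = 98%.
Chain via Orion Industries Corp. (R3): 98% × 76% = 74.48% of Northgate Mining NL.
Direct interest in Northgate Mining NL: 7%.
Aggregating (R2): 74.48% + 7% = 81.48%.
81.48% exceeds the 5% threshold, so Oren is a related party to Northgate Mining NL.

Yes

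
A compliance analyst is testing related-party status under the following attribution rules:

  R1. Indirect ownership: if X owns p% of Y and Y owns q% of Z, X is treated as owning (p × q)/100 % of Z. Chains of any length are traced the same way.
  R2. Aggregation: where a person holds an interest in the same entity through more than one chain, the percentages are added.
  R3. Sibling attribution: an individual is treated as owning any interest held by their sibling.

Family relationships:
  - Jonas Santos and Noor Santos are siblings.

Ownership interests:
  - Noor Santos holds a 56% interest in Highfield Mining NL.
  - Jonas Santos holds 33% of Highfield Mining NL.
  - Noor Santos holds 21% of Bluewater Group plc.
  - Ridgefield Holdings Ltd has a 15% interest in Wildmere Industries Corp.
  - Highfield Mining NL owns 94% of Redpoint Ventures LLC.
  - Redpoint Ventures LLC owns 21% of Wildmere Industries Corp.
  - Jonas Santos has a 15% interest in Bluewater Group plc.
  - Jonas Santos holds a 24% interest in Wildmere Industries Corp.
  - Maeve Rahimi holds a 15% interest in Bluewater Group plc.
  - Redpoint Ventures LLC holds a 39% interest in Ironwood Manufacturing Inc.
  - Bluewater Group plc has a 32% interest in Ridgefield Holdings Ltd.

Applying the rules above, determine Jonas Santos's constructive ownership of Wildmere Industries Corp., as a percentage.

43.2966%

By sibling attribution (R3), Jonas Santos is treated as also owning Noor Santos's interest in Bluewater Group plc, giving 15% + 21% = 36%.
By sibling attribution (R3), Jonas Santos is treated as also owning Noor Santos's interest in Highfield Mining NL, giving 33% + 56% = 89%.
Chain via Bluewater Group plc → Ridgefield Holdings Ltd (R1): 36% × 32% × 15% = 1.728% of Wildmere Industries Corp.
Chain via Highfield Mining NL → Redpoint Ventures LLC (R1): 89% × 94% × 21% = 17.5686% of Wildmere Industries Corp.
Direct interest in Wildmere Industries Corp: 24%.
Aggregating (R2): 1.728% + 17.5686% + 24% = 43.2966%.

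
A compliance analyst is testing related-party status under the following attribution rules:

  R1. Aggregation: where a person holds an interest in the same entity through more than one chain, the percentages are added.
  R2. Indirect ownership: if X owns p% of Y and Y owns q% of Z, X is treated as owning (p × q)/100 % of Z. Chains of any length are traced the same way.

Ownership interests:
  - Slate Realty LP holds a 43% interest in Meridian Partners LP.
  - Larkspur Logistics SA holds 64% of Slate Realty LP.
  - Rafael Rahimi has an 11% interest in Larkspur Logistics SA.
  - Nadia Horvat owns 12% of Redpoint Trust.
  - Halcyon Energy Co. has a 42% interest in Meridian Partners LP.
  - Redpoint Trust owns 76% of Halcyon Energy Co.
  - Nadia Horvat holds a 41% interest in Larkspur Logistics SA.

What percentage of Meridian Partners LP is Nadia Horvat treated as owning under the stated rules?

15.1136%

Chain via Larkspur Logistics SA → Slate Realty LP (R2): 41% × 64% × 43% = 11.2832% of Meridian Partners LP.
Chain via Redpoint Trust → Halcyon Energy Co. (R2): 12% × 76% × 42% = 3.8304% of Meridian Partners LP.
Aggregating (R1): 11.2832% + 3.8304% = 15.1136%.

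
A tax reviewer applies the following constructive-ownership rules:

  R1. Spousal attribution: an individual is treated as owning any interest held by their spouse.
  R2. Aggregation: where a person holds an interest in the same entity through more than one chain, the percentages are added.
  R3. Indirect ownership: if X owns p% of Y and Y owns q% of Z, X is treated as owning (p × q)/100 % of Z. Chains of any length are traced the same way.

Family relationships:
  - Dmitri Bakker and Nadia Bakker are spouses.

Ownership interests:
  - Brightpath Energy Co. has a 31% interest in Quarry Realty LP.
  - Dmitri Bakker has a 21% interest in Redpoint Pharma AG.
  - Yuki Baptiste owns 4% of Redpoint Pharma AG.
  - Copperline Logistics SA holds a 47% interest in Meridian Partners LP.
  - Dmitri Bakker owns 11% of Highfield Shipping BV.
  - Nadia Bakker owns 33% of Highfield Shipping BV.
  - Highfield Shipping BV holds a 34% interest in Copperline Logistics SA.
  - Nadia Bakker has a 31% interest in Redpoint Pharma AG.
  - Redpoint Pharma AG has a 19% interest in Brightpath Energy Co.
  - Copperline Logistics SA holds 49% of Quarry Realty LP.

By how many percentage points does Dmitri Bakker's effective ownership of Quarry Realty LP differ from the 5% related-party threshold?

By spousal attribution (R1), Dmitri Bakker is treated as also owning Nadia Bakker's interest in Highfield Shipping BV, giving 11% + 33% = 44%.
By spousal attribution (R1), Dmitri Bakker is treated as also owning Nadia Bakker's interest in Redpoint Pharma AG, giving 21% + 31% = 52%.
Chain via Highfield Shipping BV → Copperline Logistics SA (R3): 44% × 34% × 49% = 7.3304% of Quarry Realty LP.
Chain via Redpoint Pharma AG → Brightpath Energy Co. (R3): 52% × 19% × 31% = 3.0628% of Quarry Realty LP.
Aggregating (R2): 7.3304% + 3.0628% = 10.3932%.
10.3932% exceeds the 5% threshold by 5.3932 percentage points.

5.3932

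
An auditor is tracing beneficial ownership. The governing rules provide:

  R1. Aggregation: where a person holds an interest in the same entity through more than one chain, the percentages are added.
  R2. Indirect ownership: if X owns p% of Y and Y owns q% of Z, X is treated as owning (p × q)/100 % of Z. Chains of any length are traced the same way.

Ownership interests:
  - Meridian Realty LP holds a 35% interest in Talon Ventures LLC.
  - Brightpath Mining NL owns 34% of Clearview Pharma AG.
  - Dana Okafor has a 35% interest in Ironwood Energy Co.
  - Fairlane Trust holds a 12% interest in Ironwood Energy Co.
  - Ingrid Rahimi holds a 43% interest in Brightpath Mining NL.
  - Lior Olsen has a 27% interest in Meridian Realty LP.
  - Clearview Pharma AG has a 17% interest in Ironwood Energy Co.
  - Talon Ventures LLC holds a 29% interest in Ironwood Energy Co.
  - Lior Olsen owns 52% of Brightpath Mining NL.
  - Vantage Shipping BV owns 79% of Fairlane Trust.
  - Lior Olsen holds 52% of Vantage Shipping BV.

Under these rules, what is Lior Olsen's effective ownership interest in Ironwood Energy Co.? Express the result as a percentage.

10.6757%

Chain via Brightpath Mining NL → Clearview Pharma AG (R2): 52% × 34% × 17% = 3.0056% of Ironwood Energy Co.
Chain via Vantage Shipping BV → Fairlane Trust (R2): 52% × 79% × 12% = 4.9296% of Ironwood Energy Co.
Chain via Meridian Realty LP → Talon Ventures LLC (R2): 27% × 35% × 29% = 2.7405% of Ironwood Energy Co.
Aggregating (R1): 3.0056% + 4.9296% + 2.7405% = 10.6757%.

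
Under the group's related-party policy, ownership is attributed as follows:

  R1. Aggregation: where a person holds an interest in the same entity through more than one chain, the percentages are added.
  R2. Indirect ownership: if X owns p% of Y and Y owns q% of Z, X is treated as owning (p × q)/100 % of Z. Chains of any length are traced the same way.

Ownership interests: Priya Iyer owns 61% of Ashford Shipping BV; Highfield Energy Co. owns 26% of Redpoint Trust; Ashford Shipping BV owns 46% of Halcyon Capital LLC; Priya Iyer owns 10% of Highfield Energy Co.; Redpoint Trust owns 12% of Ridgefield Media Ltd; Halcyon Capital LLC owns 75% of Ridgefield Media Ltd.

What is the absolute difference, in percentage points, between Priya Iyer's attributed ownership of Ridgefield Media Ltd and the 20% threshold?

Chain via Ashford Shipping BV → Halcyon Capital LLC (R2): 61% × 46% × 75% = 21.045% of Ridgefield Media Ltd.
Chain via Highfield Energy Co. → Redpoint Trust (R2): 10% × 26% × 12% = 0.312% of Ridgefield Media Ltd.
Aggregating (R1): 21.045% + 0.312% = 21.357%.
21.357% exceeds the 20% threshold by 1.357 percentage points.

1.357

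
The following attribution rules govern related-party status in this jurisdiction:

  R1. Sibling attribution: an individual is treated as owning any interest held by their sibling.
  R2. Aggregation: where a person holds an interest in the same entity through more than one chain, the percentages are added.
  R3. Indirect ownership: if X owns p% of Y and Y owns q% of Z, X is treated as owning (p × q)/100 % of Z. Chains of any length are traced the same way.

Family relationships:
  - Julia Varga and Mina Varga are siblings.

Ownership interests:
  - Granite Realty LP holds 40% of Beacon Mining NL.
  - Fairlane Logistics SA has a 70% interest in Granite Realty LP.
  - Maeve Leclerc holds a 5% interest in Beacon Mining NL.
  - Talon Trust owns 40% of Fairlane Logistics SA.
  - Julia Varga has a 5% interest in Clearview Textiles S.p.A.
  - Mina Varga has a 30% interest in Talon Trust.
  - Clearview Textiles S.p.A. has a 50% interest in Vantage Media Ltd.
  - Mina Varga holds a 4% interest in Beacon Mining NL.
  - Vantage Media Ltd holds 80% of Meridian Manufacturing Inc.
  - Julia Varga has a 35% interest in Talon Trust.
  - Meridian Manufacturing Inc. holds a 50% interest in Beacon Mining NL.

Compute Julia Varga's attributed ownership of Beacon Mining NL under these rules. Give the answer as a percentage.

12.28%

By sibling attribution (R1), Julia Varga is treated as also owning Mina Varga's interest in Talon Trust, giving 35% + 30% = 65%.
By sibling attribution (R1), Julia Varga is treated as owning Mina Varga's 4% interest in Beacon Mining NL.
Chain via Clearview Textiles S.p.A. → Vantage Media Ltd → Meridian Manufacturing Inc. (R3): 5% × 50% × 80% × 50% = 1% of Beacon Mining NL.
Chain via Talon Trust → Fairlane Logistics SA → Granite Realty LP (R3): 65% × 40% × 70% × 40% = 7.28% of Beacon Mining NL.
Direct interest in Beacon Mining NL: 4%.
Aggregating (R2): 1% + 7.28% + 4% = 12.28%.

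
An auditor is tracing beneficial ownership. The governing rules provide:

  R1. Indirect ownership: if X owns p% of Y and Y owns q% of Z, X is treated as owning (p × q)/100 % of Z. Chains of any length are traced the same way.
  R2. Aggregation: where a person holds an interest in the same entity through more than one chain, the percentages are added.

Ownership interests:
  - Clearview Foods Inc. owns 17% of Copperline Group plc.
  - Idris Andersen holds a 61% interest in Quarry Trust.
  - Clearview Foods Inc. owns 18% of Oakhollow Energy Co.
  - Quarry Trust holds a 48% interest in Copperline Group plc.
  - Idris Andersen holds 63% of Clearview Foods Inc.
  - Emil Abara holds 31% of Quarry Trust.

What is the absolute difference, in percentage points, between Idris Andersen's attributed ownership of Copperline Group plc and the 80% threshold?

40.01

Chain via Clearview Foods Inc. (R1): 63% × 17% = 10.71% of Copperline Group plc.
Chain via Quarry Trust (R1): 61% × 48% = 29.28% of Copperline Group plc.
Aggregating (R2): 10.71% + 29.28% = 39.99%.
39.99% falls short of the 80% threshold by 40.01 percentage points.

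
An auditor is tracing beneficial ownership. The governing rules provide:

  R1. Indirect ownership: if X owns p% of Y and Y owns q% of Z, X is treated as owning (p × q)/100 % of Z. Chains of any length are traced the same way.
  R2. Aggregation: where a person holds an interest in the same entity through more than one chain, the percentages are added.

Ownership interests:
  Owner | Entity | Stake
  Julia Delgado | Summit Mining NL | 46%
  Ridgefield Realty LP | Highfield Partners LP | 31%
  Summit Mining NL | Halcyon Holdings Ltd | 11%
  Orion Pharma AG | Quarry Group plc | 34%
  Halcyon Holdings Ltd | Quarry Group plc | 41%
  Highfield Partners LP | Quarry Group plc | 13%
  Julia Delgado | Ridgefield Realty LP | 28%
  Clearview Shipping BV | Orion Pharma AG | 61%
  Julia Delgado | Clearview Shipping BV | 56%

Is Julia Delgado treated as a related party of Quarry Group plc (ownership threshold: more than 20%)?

No

Chain via Ridgefield Realty LP → Highfield Partners LP (R1): 28% × 31% × 13% = 1.1284% of Quarry Group plc.
Chain via Summit Mining NL → Halcyon Holdings Ltd (R1): 46% × 11% × 41% = 2.0746% of Quarry Group plc.
Chain via Clearview Shipping BV → Orion Pharma AG (R1): 56% × 61% × 34% = 11.6144% of Quarry Group plc.
Aggregating (R2): 1.1284% + 2.0746% + 11.6144% = 14.8174%.
14.8174% does not exceed the 20% threshold, so Julia is not a related party to Quarry Group plc.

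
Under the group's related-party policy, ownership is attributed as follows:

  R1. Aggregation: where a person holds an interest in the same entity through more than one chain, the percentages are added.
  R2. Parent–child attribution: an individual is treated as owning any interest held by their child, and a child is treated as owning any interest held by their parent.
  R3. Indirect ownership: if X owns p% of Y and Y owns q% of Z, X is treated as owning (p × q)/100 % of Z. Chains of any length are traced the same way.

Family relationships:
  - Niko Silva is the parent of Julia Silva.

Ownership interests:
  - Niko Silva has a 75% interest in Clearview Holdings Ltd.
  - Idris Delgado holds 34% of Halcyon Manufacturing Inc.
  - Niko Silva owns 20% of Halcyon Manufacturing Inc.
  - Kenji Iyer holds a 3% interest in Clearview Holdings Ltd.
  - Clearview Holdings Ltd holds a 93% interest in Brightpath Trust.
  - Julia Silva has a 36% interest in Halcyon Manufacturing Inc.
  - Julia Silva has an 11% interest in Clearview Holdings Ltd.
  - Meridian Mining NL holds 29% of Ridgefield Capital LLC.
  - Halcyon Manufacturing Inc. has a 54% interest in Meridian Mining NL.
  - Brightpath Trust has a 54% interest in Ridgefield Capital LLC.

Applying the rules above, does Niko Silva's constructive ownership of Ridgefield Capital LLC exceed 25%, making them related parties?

Yes

By parent–child attribution (R2), Niko Silva is treated as also owning Julia Silva's interest in Halcyon Manufacturing Inc, giving 20% + 36% = 56%.
By parent–child attribution (R2), Niko Silva is treated as also owning Julia Silva's interest in Clearview Holdings Ltd, giving 75% + 11% = 86%.
Chain via Halcyon Manufacturing Inc. → Meridian Mining NL (R3): 56% × 54% × 29% = 8.7696% of Ridgefield Capital LLC.
Chain via Clearview Holdings Ltd → Brightpath Trust (R3): 86% × 93% × 54% = 43.1892% of Ridgefield Capital LLC.
Aggregating (R1): 8.7696% + 43.1892% = 51.9588%.
51.9588% exceeds the 25% threshold, so Niko is a related party to Ridgefield Capital LLC.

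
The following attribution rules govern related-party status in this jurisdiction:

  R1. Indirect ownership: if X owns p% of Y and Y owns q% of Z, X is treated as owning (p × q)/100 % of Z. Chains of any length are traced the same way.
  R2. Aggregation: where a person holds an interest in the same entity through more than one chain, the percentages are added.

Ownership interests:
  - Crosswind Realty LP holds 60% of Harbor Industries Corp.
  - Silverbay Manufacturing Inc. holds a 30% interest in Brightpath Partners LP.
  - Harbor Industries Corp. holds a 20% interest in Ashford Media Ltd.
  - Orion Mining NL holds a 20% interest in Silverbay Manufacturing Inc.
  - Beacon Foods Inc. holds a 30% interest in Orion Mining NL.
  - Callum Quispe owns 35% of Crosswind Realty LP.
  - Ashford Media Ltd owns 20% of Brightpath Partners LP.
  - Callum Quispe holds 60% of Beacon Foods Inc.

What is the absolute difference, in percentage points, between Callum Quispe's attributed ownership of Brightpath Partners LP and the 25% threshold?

23.08

Chain via Beacon Foods Inc. → Orion Mining NL → Silverbay Manufacturing Inc. (R1): 60% × 30% × 20% × 30% = 1.08% of Brightpath Partners LP.
Chain via Crosswind Realty LP → Harbor Industries Corp. → Ashford Media Ltd (R1): 35% × 60% × 20% × 20% = 0.84% of Brightpath Partners LP.
Aggregating (R2): 1.08% + 0.84% = 1.92%.
1.92% falls short of the 25% threshold by 23.08 percentage points.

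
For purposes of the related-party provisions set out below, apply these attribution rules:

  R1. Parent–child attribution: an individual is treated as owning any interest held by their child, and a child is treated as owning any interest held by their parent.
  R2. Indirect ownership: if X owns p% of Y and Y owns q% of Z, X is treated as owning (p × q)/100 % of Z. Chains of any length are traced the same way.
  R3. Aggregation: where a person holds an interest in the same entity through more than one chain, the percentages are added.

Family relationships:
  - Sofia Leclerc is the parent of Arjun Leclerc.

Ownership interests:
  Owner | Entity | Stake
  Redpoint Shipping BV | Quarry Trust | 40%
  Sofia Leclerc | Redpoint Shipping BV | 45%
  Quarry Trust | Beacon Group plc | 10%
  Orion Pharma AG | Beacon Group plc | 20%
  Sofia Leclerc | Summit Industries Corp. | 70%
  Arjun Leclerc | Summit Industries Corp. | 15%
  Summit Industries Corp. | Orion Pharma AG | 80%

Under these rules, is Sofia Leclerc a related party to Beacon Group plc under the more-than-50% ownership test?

By parent–child attribution (R1), Sofia Leclerc is treated as also owning Arjun Leclerc's interest in Summit Industries Corp, giving 70% + 15% = 85%.
Chain via Redpoint Shipping BV → Quarry Trust (R2): 45% × 40% × 10% = 1.8% of Beacon Group plc.
Chain via Summit Industries Corp. → Orion Pharma AG (R2): 85% × 80% × 20% = 13.6% of Beacon Group plc.
Aggregating (R3): 1.8% + 13.6% = 15.4%.
15.4% does not exceed the 50% threshold, so Sofia is not a related party to Beacon Group plc.

No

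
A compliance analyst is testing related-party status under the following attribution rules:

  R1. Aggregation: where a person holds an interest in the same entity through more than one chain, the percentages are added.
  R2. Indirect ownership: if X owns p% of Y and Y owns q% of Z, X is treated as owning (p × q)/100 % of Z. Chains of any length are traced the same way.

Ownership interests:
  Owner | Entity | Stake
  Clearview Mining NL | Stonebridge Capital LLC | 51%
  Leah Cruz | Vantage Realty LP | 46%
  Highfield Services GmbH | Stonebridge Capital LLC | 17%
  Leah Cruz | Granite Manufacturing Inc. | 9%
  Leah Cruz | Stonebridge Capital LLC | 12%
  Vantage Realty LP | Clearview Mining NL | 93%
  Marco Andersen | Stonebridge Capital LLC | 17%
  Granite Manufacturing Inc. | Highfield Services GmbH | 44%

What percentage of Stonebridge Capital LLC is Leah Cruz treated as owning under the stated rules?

Chain via Vantage Realty LP → Clearview Mining NL (R2): 46% × 93% × 51% = 21.8178% of Stonebridge Capital LLC.
Chain via Granite Manufacturing Inc. → Highfield Services GmbH (R2): 9% × 44% × 17% = 0.6732% of Stonebridge Capital LLC.
Direct interest in Stonebridge Capital LLC: 12%.
Aggregating (R1): 21.8178% + 0.6732% + 12% = 34.491%.

34.491%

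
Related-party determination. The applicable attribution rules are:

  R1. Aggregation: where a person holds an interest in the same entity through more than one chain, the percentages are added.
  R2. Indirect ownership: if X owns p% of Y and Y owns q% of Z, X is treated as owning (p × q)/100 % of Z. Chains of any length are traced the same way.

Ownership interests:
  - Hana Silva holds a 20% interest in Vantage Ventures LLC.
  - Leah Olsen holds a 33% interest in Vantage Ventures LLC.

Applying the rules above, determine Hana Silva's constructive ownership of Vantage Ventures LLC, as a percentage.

Direct interest in Vantage Ventures LLC: 20%.

20%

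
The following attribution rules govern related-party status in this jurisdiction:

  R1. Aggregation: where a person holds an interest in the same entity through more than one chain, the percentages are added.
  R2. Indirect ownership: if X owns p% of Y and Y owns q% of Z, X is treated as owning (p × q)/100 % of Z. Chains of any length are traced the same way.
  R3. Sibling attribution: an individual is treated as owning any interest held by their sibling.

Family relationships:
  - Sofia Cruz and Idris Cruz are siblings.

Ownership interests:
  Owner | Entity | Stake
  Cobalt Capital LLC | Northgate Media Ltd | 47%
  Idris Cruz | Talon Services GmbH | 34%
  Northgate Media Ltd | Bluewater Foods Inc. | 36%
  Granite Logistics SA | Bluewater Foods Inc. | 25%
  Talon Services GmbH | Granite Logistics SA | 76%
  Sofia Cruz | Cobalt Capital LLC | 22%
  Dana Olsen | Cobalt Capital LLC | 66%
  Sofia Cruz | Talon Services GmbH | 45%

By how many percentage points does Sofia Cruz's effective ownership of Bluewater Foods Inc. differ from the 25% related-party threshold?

By sibling attribution (R3), Sofia Cruz is treated as also owning Idris Cruz's interest in Talon Services GmbH, giving 45% + 34% = 79%.
Chain via Cobalt Capital LLC → Northgate Media Ltd (R2): 22% × 47% × 36% = 3.7224% of Bluewater Foods Inc.
Chain via Talon Services GmbH → Granite Logistics SA (R2): 79% × 76% × 25% = 15.01% of Bluewater Foods Inc.
Aggregating (R1): 3.7224% + 15.01% = 18.7324%.
18.7324% falls short of the 25% threshold by 6.2676 percentage points.

6.2676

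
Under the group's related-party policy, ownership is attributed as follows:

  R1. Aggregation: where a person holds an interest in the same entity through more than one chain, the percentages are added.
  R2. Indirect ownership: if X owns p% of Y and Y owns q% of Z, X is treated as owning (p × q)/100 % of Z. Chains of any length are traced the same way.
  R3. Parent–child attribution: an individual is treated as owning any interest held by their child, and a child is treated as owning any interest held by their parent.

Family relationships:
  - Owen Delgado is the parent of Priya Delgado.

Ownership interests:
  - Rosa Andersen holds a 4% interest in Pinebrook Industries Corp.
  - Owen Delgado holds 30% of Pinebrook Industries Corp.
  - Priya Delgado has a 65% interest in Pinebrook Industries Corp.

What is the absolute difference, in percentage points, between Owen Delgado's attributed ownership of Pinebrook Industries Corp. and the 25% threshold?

By parent–child attribution (R3), Owen Delgado is treated as also owning Priya Delgado's interest in Pinebrook Industries Corp, giving 30% + 65% = 95%.
Direct interest in Pinebrook Industries Corp: 95%.
95% exceeds the 25% threshold by 70 percentage points.

70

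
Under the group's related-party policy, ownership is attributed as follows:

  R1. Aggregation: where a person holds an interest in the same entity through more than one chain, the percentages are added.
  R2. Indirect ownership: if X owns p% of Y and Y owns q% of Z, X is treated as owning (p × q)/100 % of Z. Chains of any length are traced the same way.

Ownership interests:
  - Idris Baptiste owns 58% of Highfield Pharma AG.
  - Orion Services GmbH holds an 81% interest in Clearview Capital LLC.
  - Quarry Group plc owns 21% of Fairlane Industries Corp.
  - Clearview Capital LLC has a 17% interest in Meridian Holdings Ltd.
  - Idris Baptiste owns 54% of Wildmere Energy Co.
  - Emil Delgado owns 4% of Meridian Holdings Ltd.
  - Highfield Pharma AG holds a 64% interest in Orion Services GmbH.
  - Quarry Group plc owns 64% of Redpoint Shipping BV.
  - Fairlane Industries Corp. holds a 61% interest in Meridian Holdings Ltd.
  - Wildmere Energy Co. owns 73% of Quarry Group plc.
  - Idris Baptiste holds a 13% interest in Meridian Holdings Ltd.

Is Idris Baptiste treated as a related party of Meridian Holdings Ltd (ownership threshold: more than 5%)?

Chain via Highfield Pharma AG → Orion Services GmbH → Clearview Capital LLC (R2): 58% × 64% × 81% × 17% = 5.111424% of Meridian Holdings Ltd.
Chain via Wildmere Energy Co. → Quarry Group plc → Fairlane Industries Corp. (R2): 54% × 73% × 21% × 61% = 5.049702% of Meridian Holdings Ltd.
Direct interest in Meridian Holdings Ltd: 13%.
Aggregating (R1): 5.111424% + 5.049702% + 13% = 23.161126%.
23.161126% exceeds the 5% threshold, so Idris is a related party to Meridian Holdings Ltd.

Yes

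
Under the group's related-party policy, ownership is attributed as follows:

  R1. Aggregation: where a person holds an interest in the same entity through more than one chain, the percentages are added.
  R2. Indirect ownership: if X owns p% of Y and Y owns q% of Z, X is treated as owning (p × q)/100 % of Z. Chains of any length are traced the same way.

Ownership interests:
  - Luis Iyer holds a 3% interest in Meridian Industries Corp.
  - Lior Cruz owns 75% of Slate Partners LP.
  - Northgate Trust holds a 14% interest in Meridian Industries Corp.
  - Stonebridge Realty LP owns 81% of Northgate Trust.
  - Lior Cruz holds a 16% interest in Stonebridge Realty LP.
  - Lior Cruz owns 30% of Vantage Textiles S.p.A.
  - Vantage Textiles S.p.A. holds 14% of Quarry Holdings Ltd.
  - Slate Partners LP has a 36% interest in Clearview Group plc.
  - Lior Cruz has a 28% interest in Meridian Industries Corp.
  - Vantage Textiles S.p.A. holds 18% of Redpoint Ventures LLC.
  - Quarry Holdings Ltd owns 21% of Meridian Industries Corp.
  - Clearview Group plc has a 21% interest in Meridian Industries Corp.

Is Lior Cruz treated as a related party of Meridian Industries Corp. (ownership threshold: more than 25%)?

Yes

Chain via Vantage Textiles S.p.A. → Quarry Holdings Ltd (R2): 30% × 14% × 21% = 0.882% of Meridian Industries Corp.
Chain via Stonebridge Realty LP → Northgate Trust (R2): 16% × 81% × 14% = 1.8144% of Meridian Industries Corp.
Chain via Slate Partners LP → Clearview Group plc (R2): 75% × 36% × 21% = 5.67% of Meridian Industries Corp.
Direct interest in Meridian Industries Corp: 28%.
Aggregating (R1): 0.882% + 1.8144% + 5.67% + 28% = 36.3664%.
36.3664% exceeds the 25% threshold, so Lior is a related party to Meridian Industries Corp.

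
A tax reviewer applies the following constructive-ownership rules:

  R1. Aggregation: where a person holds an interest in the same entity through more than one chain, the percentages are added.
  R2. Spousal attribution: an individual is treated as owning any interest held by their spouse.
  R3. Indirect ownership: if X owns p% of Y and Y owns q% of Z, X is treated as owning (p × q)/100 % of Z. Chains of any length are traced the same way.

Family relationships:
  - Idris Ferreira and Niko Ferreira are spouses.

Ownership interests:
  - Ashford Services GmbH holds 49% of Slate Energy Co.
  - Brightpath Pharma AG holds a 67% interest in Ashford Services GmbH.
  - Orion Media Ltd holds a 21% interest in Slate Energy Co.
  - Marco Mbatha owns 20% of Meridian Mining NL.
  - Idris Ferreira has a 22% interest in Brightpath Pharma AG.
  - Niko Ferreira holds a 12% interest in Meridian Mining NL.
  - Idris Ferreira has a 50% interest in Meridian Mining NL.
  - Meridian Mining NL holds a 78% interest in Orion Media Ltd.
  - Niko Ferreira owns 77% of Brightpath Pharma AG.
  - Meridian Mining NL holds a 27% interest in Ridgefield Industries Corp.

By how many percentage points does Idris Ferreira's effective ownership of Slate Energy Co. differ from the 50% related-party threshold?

By spousal attribution (R2), Idris Ferreira is treated as also owning Niko Ferreira's interest in Brightpath Pharma AG, giving 22% + 77% = 99%.
By spousal attribution (R2), Idris Ferreira is treated as also owning Niko Ferreira's interest in Meridian Mining NL, giving 50% + 12% = 62%.
Chain via Brightpath Pharma AG → Ashford Services GmbH (R3): 99% × 67% × 49% = 32.5017% of Slate Energy Co.
Chain via Meridian Mining NL → Orion Media Ltd (R3): 62% × 78% × 21% = 10.1556% of Slate Energy Co.
Aggregating (R1): 32.5017% + 10.1556% = 42.6573%.
42.6573% falls short of the 50% threshold by 7.3427 percentage points.

7.3427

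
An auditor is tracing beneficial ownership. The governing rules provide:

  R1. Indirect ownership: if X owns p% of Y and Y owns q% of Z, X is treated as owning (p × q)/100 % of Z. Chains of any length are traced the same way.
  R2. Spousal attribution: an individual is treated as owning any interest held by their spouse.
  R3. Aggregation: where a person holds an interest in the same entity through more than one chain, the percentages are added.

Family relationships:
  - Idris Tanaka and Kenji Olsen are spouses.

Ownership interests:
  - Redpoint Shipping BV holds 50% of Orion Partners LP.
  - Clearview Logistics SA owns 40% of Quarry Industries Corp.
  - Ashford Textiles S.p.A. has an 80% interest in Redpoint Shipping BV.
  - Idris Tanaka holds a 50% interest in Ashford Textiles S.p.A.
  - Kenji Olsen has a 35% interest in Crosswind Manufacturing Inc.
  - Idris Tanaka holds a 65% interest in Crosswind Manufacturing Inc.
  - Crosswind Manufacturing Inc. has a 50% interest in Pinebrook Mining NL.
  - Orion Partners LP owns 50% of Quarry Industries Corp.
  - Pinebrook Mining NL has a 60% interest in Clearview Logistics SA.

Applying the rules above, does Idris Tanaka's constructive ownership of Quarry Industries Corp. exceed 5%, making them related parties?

Yes

By spousal attribution (R2), Idris Tanaka is treated as also owning Kenji Olsen's interest in Crosswind Manufacturing Inc, giving 65% + 35% = 100%.
Chain via Ashford Textiles S.p.A. → Redpoint Shipping BV → Orion Partners LP (R1): 50% × 80% × 50% × 50% = 10% of Quarry Industries Corp.
Chain via Crosswind Manufacturing Inc. → Pinebrook Mining NL → Clearview Logistics SA (R1): 100% × 50% × 60% × 40% = 12% of Quarry Industries Corp.
Aggregating (R3): 10% + 12% = 22%.
22% exceeds the 5% threshold, so Idris is a related party to Quarry Industries Corp.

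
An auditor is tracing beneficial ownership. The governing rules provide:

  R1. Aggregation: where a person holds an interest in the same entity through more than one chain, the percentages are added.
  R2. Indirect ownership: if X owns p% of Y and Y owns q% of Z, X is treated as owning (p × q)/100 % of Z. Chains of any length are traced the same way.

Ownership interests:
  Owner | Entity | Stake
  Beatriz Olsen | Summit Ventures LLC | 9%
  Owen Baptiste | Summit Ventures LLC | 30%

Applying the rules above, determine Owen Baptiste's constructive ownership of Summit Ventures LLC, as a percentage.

Direct interest in Summit Ventures LLC: 30%.

30%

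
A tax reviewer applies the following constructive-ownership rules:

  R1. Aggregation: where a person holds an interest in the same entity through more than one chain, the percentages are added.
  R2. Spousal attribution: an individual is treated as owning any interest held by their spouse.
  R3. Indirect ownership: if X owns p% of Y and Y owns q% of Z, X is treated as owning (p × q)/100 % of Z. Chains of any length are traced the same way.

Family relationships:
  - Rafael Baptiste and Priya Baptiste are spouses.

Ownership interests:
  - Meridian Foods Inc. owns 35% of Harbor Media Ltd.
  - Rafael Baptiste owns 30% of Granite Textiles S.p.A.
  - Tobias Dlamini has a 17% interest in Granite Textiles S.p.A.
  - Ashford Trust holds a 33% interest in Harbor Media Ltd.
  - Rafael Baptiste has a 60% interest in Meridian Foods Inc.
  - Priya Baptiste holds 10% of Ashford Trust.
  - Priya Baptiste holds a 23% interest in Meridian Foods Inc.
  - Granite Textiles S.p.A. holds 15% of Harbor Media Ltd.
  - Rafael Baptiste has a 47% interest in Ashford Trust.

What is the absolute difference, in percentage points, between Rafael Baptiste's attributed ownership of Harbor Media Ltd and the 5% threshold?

47.36

By spousal attribution (R2), Rafael Baptiste is treated as also owning Priya Baptiste's interest in Ashford Trust, giving 47% + 10% = 57%.
By spousal attribution (R2), Rafael Baptiste is treated as also owning Priya Baptiste's interest in Meridian Foods Inc, giving 60% + 23% = 83%.
Chain via Ashford Trust (R3): 57% × 33% = 18.81% of Harbor Media Ltd.
Chain via Meridian Foods Inc. (R3): 83% × 35% = 29.05% of Harbor Media Ltd.
Chain via Granite Textiles S.p.A. (R3): 30% × 15% = 4.5% of Harbor Media Ltd.
Aggregating (R1): 18.81% + 29.05% + 4.5% = 52.36%.
52.36% exceeds the 5% threshold by 47.36 percentage points.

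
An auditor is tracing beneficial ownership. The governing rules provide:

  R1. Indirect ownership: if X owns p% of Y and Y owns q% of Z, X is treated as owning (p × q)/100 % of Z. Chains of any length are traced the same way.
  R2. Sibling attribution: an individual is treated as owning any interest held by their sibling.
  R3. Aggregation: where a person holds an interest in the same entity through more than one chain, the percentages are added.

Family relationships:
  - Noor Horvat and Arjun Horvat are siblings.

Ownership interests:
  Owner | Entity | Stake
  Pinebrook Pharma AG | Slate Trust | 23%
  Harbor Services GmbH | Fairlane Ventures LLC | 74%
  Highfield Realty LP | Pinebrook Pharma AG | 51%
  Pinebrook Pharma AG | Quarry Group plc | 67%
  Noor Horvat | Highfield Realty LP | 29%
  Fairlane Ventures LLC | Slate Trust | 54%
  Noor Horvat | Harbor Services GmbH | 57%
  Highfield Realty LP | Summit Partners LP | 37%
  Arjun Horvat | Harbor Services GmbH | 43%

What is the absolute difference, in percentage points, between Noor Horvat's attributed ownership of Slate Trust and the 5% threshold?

By sibling attribution (R2), Noor Horvat is treated as also owning Arjun Horvat's interest in Harbor Services GmbH, giving 57% + 43% = 100%.
Chain via Highfield Realty LP → Pinebrook Pharma AG (R1): 29% × 51% × 23% = 3.4017% of Slate Trust.
Chain via Harbor Services GmbH → Fairlane Ventures LLC (R1): 100% × 74% × 54% = 39.96% of Slate Trust.
Aggregating (R3): 3.4017% + 39.96% = 43.3617%.
43.3617% exceeds the 5% threshold by 38.3617 percentage points.

38.3617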